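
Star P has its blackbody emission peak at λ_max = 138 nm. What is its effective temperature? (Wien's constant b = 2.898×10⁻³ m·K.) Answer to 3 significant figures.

T = b/λ_max = 2.898×10⁻³ / (138×10⁻⁹) = 2.100×10^4 K.

2.10×10^4 K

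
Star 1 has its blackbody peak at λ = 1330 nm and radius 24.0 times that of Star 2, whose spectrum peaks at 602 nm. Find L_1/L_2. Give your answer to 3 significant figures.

Wien's law gives T ∝ 1/λ_max, so T_1/T_2 = λ_2/λ_1 = 602/1330 = 0.4526.
Then L ∝ R²T⁴ gives L_1/L_2 = (24.0)² × (0.4526)⁴ = 576.0 × 0.04197 = 24.18.

24.2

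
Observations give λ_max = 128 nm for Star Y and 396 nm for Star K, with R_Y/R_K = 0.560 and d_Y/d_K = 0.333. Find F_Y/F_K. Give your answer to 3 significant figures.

Wien's law: T_Y/T_K = λ_K/λ_Y = 396/128 = 3.094.
L_Y/L_K = (R_Y/R_K)²(T_Y/T_K)⁴ = (0.560)²(3.094)⁴ = 28.73.
F_Y/F_K = (L_Y/L_K)/(d_Y/d_K)² = 28.73/(0.333)² = 259.1.

259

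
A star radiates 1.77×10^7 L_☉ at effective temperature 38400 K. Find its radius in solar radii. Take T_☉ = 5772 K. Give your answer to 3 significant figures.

R/R_☉ = √(L/L_☉) / (T/T_☉)² = √(1.77×10^7) / (6.653)²
       = 4207 / 44.26 = 95.06.

95.1 solar radii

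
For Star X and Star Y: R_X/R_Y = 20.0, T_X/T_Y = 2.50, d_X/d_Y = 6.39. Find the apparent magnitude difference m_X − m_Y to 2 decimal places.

-6.46

L_X/L_Y = (20.0)²(2.50)⁴ = 1.562×10^4.
F_X/F_Y = (L_X/L_Y)/(d_X/d_Y)² = 1.562×10^4/40.83 = 382.7.
m_X − m_Y = −2.5 log₁₀(382.7) = -6.46.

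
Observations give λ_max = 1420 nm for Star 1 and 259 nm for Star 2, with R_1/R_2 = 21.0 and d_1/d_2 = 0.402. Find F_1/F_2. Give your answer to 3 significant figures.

3.02

Wien's law: T_1/T_2 = λ_2/λ_1 = 259/1420 = 0.1824.
L_1/L_2 = (R_1/R_2)²(T_1/T_2)⁴ = (21.0)²(0.1824)⁴ = 0.4881.
F_1/F_2 = (L_1/L_2)/(d_1/d_2)² = 0.4881/(0.402)² = 3.020.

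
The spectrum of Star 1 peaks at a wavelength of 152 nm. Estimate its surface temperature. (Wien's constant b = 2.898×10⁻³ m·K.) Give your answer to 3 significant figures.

1.91×10^4 K

T = b/λ_max = 2.898×10⁻³ / (152×10⁻⁹) = 1.907×10^4 K.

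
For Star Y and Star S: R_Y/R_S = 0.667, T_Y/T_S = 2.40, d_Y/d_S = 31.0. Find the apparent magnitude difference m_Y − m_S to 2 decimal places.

4.53

L_Y/L_S = (0.667)²(2.40)⁴ = 14.76.
F_Y/F_S = (L_Y/L_S)/(d_Y/d_S)² = 14.76/961.0 = 0.01536.
m_Y − m_S = −2.5 log₁₀(0.01536) = 4.53.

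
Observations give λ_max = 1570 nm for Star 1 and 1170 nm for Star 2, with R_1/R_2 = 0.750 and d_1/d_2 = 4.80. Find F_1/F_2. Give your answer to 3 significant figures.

0.00753

Wien's law: T_1/T_2 = λ_2/λ_1 = 1170/1570 = 0.7452.
L_1/L_2 = (R_1/R_2)²(T_1/T_2)⁴ = (0.750)²(0.7452)⁴ = 0.1735.
F_1/F_2 = (L_1/L_2)/(d_1/d_2)² = 0.1735/(4.80)² = 0.007530.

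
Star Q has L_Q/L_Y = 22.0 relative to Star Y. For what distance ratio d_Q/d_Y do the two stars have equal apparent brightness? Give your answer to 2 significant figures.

4.7

Equal flux requires L_Q/d_Q² = L_Y/d_Y², so d_Q/d_Y = √(L_Q/L_Y)
= √(22.0) = 4.690.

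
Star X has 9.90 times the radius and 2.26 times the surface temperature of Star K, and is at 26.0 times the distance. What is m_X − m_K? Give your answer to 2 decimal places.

L_X/L_K = (9.90)²(2.26)⁴ = 2557.
F_X/F_K = (L_X/L_K)/(d_X/d_K)² = 2557/676.0 = 3.782.
m_X − m_K = −2.5 log₁₀(3.782) = -1.44.

-1.44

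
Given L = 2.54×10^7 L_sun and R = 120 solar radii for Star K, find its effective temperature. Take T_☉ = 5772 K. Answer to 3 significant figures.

T/T_☉ = (L/L_☉)^(1/4) / (R/R_☉)^(1/2)
T = 5772 × (2.54×10^7)^(1/4) / √(120) = 5772 × 70.99 / 10.95 = 3.741×10^4 K.

3.74×10^4 K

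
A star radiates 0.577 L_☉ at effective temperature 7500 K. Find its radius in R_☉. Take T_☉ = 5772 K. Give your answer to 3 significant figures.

R/R_☉ = √(L/L_☉) / (T/T_☉)² = √(0.577) / (1.299)²
       = 0.7596 / 1.688 = 0.4499.

0.450 R_☉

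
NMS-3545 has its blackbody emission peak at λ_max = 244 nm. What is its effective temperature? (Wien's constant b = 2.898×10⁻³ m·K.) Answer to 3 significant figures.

T = b/λ_max = 2.898×10⁻³ / (244×10⁻⁹) = 1.188×10^4 K.

1.19×10^4 K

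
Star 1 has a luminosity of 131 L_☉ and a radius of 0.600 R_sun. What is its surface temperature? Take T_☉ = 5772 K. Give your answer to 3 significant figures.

T/T_☉ = (L/L_☉)^(1/4) / (R/R_☉)^(1/2)
T = 5772 × (131)^(1/4) / √(0.600) = 5772 × 3.383 / 0.7746 = 2.521×10^4 K.

2.52×10^4 K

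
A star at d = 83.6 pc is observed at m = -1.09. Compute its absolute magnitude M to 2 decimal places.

M = m − 5 log₁₀(d/10 pc) = -1.09 − 5 log₁₀(83.6/10)
  = -1.09 − 5 × 0.922 = -1.09 − 4.61 = -5.70.

-5.70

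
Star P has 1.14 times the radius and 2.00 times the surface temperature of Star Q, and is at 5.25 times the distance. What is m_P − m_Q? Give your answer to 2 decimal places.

0.31

L_P/L_Q = (1.14)²(2.00)⁴ = 20.79.
F_P/F_Q = (L_P/L_Q)/(d_P/d_Q)² = 20.79/27.56 = 0.7544.
m_P − m_Q = −2.5 log₁₀(0.7544) = 0.31.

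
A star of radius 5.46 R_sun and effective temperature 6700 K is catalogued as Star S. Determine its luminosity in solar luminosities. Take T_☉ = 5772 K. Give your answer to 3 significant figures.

54.1 solar luminosities

L/L_☉ = (R/R_☉)² (T/T_☉)⁴ = (5.46)² × (6700/5772)⁴
       = 29.81 × (1.161)⁴ = 29.81 × 1.815 = 54.12.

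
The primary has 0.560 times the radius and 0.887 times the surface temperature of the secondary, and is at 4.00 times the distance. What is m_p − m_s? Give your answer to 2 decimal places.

L_p/L_s = (0.560)²(0.887)⁴ = 0.1941.
F_p/F_s = (L_p/L_s)/(d_p/d_s)² = 0.1941/16.00 = 0.01213.
m_p − m_s = −2.5 log₁₀(0.01213) = 4.79.

4.79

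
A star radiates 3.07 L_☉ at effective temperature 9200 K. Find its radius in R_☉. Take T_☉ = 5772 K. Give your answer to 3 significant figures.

R/R_☉ = √(L/L_☉) / (T/T_☉)² = √(3.07) / (1.594)²
       = 1.752 / 2.541 = 0.6897.

0.690 R_☉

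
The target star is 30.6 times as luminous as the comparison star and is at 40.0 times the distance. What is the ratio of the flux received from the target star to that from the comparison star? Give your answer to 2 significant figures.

F = L/(4πd²), so F_t/F_c = (L_t/L_c) / (d_t/d_c)²
= 30.6 / (40.0)² = 30.6 / 1600 = 0.01912.

0.019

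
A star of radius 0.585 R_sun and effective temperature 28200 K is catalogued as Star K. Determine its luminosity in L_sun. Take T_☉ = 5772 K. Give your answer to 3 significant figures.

L/L_☉ = (R/R_☉)² (T/T_☉)⁴ = (0.585)² × (28200/5772)⁴
       = 0.3422 × (4.886)⁴ = 0.3422 × 569.8 = 195.0.

195 L_sun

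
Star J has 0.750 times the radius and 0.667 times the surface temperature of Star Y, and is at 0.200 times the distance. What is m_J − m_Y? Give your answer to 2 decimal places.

L_J/L_Y = (0.750)²(0.667)⁴ = 0.1113.
F_J/F_Y = (L_J/L_Y)/(d_J/d_Y)² = 0.1113/0.04000 = 2.783.
m_J − m_Y = −2.5 log₁₀(2.783) = -1.11.

-1.11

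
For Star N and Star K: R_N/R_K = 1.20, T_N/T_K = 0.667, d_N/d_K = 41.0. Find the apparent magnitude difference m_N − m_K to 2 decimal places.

L_N/L_K = (1.20)²(0.667)⁴ = 0.2850.
F_N/F_K = (L_N/L_K)/(d_N/d_K)² = 0.2850/1681 = 1.696×10^-4.
m_N − m_K = −2.5 log₁₀(1.696×10^-4) = 9.43.

9.43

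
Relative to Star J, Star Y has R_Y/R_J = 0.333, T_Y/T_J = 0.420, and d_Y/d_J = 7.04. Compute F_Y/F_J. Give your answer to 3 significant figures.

6.96×10^-5

L_Y/L_J = (R_Y/R_J)²(T_Y/T_J)⁴ = (0.333)² × (0.420)⁴ = 0.003451.
F_Y/F_J = (L_Y/L_J)/(d_Y/d_J)² = 0.003451 / (7.04)² = 6.962×10^-5.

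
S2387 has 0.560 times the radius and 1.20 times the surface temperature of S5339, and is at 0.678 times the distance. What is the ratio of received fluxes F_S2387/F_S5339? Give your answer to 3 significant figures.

1.41

L_S2387/L_S5339 = (R_S2387/R_S5339)²(T_S2387/T_S5339)⁴ = (0.560)² × (1.20)⁴ = 0.6503.
F_S2387/F_S5339 = (L_S2387/L_S5339)/(d_S2387/d_S5339)² = 0.6503 / (0.678)² = 1.415.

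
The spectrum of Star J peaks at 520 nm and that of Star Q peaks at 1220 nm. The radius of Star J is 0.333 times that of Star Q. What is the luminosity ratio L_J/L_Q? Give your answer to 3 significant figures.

Wien's law gives T ∝ 1/λ_max, so T_J/T_Q = λ_Q/λ_J = 1220/520 = 2.346.
Then L ∝ R²T⁴ gives L_J/L_Q = (0.333)² × (2.346)⁴ = 0.1109 × 30.30 = 3.360.

3.36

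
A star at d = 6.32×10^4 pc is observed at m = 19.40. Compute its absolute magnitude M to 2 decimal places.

M = m − 5 log₁₀(d/10 pc) = 19.40 − 5 log₁₀(6.32×10^4/10)
  = 19.40 − 5 × 3.801 = 19.40 − 19.00 = 0.40.

0.40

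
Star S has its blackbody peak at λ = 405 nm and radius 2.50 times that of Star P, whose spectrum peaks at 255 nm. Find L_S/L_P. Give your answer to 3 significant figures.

0.982

Wien's law gives T ∝ 1/λ_max, so T_S/T_P = λ_P/λ_S = 255/405 = 0.6296.
Then L ∝ R²T⁴ gives L_S/L_P = (2.50)² × (0.6296)⁴ = 6.250 × 0.1572 = 0.9822.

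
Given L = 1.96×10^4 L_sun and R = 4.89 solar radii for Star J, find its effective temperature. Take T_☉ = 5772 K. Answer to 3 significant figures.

3.09×10^4 K

T/T_☉ = (L/L_☉)^(1/4) / (R/R_☉)^(1/2)
T = 5772 × (1.96×10^4)^(1/4) / √(4.89) = 5772 × 11.83 / 2.211 = 3.088×10^4 K.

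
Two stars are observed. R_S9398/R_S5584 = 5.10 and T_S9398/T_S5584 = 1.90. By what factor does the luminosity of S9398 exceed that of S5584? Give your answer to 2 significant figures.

3.4×10^2

From the Stefan–Boltzmann law, L ∝ R²T⁴, so
L_S9398/L_S5584 = (R_S9398/R_S5584)² (T_S9398/T_S5584)⁴ = (5.10)² × (1.90)⁴ = 26.01 × 13.03 = 339.0.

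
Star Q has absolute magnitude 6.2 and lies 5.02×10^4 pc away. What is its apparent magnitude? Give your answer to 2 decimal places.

m = M + 5 log₁₀(d/10 pc) = 6.2 + 5 log₁₀(5.02×10^4/10)
  = 6.2 + 5 × 3.701 = 6.2 + 18.50 = 24.70.

24.70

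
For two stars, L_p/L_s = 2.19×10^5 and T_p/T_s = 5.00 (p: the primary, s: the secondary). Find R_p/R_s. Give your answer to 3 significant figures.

18.7

L ∝ R²T⁴ gives R ∝ √L / T², so
R_p/R_s = √(2.19×10^5) / (5.00)² = 468.0 / 25.00 = 18.72.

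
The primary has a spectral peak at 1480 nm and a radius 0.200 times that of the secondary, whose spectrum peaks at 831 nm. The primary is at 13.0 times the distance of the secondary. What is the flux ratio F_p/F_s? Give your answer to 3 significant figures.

2.35×10^-5

Wien's law: T_p/T_s = λ_s/λ_p = 831/1480 = 0.5615.
L_p/L_s = (R_p/R_s)²(T_p/T_s)⁴ = (0.200)²(0.5615)⁴ = 0.003976.
F_p/F_s = (L_p/L_s)/(d_p/d_s)² = 0.003976/(13.0)² = 2.353×10^-5.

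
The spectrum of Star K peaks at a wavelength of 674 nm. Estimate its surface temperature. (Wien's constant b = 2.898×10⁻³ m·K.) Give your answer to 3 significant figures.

T = b/λ_max = 2.898×10⁻³ / (674×10⁻⁹) = 4300 K.

4.30×10^3 K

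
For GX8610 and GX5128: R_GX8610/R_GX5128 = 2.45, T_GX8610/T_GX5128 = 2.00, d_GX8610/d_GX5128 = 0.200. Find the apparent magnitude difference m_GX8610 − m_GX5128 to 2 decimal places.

L_GX8610/L_GX5128 = (2.45)²(2.00)⁴ = 96.04.
F_GX8610/F_GX5128 = (L_GX8610/L_GX5128)/(d_GX8610/d_GX5128)² = 96.04/0.04000 = 2401.
m_GX8610 − m_GX5128 = −2.5 log₁₀(2401) = -8.45.

-8.45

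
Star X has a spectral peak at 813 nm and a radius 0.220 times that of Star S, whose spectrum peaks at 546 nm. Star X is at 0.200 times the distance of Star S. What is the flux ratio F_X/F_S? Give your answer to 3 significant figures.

0.246

Wien's law: T_X/T_S = λ_S/λ_X = 546/813 = 0.6716.
L_X/L_S = (R_X/R_S)²(T_X/T_S)⁴ = (0.220)²(0.6716)⁴ = 0.009846.
F_X/F_S = (L_X/L_S)/(d_X/d_S)² = 0.009846/(0.200)² = 0.2461.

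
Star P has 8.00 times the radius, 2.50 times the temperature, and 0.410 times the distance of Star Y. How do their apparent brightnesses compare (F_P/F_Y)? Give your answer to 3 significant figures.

1.49×10^4

L_P/L_Y = (R_P/R_Y)²(T_P/T_Y)⁴ = (8.00)² × (2.50)⁴ = 2500.
F_P/F_Y = (L_P/L_Y)/(d_P/d_Y)² = 2500 / (0.410)² = 1.487×10^4.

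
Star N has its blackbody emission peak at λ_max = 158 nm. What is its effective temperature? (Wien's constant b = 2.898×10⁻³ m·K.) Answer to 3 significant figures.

1.83×10^4 K

T = b/λ_max = 2.898×10⁻³ / (158×10⁻⁹) = 1.834×10^4 K.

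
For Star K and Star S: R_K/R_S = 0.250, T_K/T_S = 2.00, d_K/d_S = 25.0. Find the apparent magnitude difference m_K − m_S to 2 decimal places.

L_K/L_S = (0.250)²(2.00)⁴ = 1.000.
F_K/F_S = (L_K/L_S)/(d_K/d_S)² = 1.000/625.0 = 0.001600.
m_K − m_S = −2.5 log₁₀(0.001600) = 6.99.

6.99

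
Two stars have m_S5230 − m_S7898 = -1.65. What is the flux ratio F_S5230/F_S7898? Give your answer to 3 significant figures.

4.57

F_S5230/F_S7898 = 10^(−(m_S5230 − m_S7898)/2.5) = 10^(1.65/2.5) = 10^0.660 = 4.571.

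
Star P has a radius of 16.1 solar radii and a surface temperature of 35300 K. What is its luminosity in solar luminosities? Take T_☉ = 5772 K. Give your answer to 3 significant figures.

3.63×10^5 solar luminosities

L/L_☉ = (R/R_☉)² (T/T_☉)⁴ = (16.1)² × (35300/5772)⁴
       = 259.2 × (6.116)⁴ = 259.2 × 1399 = 3.626×10^5.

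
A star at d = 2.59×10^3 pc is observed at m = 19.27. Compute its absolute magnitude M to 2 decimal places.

M = m − 5 log₁₀(d/10 pc) = 19.27 − 5 log₁₀(2.59×10^3/10)
  = 19.27 − 5 × 2.413 = 19.27 − 12.07 = 7.20.

7.20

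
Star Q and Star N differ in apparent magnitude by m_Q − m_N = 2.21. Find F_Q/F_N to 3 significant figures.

F_Q/F_N = 10^(−(m_Q − m_N)/2.5) = 10^(-2.21/2.5) = 10^-0.884 = 0.1306.

0.131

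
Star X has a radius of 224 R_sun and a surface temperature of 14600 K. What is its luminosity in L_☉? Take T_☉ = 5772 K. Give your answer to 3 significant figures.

L/L_☉ = (R/R_☉)² (T/T_☉)⁴ = (224)² × (14600/5772)⁴
       = 5.018×10^4 × (2.529)⁴ = 5.018×10^4 × 40.94 = 2.054×10^6.

2.05×10^6 L_☉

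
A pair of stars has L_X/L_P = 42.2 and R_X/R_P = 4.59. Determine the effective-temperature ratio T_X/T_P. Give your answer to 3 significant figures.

L ∝ R²T⁴ gives T ∝ (L/R²)^(1/4), so
T_X/T_P = (42.2 / 4.59²)^(1/4) = (2.003)^(1/4) = 1.190.

1.19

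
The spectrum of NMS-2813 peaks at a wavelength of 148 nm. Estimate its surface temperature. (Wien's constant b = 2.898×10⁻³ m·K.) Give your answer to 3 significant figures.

1.96×10^4 K

T = b/λ_max = 2.898×10⁻³ / (148×10⁻⁹) = 1.958×10^4 K.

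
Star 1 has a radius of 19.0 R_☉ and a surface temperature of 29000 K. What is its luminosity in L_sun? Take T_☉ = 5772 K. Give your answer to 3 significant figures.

2.30×10^5 L_sun

L/L_☉ = (R/R_☉)² (T/T_☉)⁴ = (19.0)² × (29000/5772)⁴
       = 361.0 × (5.024)⁴ = 361.0 × 637.2 = 2.300×10^5.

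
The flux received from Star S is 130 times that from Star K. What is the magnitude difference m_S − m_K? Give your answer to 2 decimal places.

-5.28

m_S − m_K = −2.5 log₁₀(F_S/F_K) = −2.5 log₁₀(130) = −2.5 × (2.114) = -5.285.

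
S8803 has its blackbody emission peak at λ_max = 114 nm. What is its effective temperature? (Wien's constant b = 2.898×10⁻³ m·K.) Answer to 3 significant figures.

2.54×10^4 K

T = b/λ_max = 2.898×10⁻³ / (114×10⁻⁹) = 2.542×10^4 K.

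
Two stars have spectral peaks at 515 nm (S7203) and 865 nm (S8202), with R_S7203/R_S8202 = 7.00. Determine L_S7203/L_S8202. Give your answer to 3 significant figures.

Wien's law gives T ∝ 1/λ_max, so T_S7203/T_S8202 = λ_S8202/λ_S7203 = 865/515 = 1.680.
Then L ∝ R²T⁴ gives L_S7203/L_S8202 = (7.00)² × (1.680)⁴ = 49.00 × 7.959 = 390.0.

390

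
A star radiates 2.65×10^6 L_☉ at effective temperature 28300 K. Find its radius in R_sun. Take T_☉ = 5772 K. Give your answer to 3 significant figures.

67.7 R_sun

R/R_☉ = √(L/L_☉) / (T/T_☉)² = √(2.65×10^6) / (4.903)²
       = 1628 / 24.04 = 67.72.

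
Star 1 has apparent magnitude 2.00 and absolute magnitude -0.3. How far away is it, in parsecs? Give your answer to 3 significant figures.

m − M = 5 log₁₀(d/10 pc)
2.00 − (-0.3) = 2.30 = 5 log₁₀(d/10)
d = 10 × 10^(2.30/5) = 10 × 10^0.460 = 28.84 pc.

28.8 pc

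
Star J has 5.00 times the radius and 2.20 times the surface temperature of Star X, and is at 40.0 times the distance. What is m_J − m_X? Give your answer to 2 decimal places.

1.09

L_J/L_X = (5.00)²(2.20)⁴ = 585.6.
F_J/F_X = (L_J/L_X)/(d_J/d_X)² = 585.6/1600 = 0.3660.
m_J − m_X = −2.5 log₁₀(0.3660) = 1.09.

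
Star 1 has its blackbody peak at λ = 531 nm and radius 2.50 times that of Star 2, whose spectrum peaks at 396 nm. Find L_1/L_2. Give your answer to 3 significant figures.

Wien's law gives T ∝ 1/λ_max, so T_1/T_2 = λ_2/λ_1 = 396/531 = 0.7458.
Then L ∝ R²T⁴ gives L_1/L_2 = (2.50)² × (0.7458)⁴ = 6.250 × 0.3093 = 1.933.

1.93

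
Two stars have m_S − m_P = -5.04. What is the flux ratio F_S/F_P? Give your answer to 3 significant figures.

104

F_S/F_P = 10^(−(m_S − m_P)/2.5) = 10^(5.04/2.5) = 10^2.016 = 103.8.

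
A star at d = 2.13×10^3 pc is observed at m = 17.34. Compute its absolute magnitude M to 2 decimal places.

5.70

M = m − 5 log₁₀(d/10 pc) = 17.34 − 5 log₁₀(2.13×10^3/10)
  = 17.34 − 5 × 2.328 = 17.34 − 11.64 = 5.70.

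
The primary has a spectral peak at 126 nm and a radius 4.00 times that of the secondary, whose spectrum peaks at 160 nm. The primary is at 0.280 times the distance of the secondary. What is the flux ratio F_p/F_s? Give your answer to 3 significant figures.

Wien's law: T_p/T_s = λ_s/λ_p = 160/126 = 1.270.
L_p/L_s = (R_p/R_s)²(T_p/T_s)⁴ = (4.00)²(1.270)⁴ = 41.60.
F_p/F_s = (L_p/L_s)/(d_p/d_s)² = 41.60/(0.280)² = 530.6.

531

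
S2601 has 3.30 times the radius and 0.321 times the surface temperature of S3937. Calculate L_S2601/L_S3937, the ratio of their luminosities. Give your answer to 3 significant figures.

From the Stefan–Boltzmann law, L ∝ R²T⁴, so
L_S2601/L_S3937 = (R_S2601/R_S3937)² (T_S2601/T_S3937)⁴ = (3.30)² × (0.321)⁴ = 10.89 × 0.01062 = 0.1156.

0.116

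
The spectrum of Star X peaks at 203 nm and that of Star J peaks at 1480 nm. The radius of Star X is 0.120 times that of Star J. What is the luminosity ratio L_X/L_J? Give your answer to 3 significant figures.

Wien's law gives T ∝ 1/λ_max, so T_X/T_J = λ_J/λ_X = 1480/203 = 7.291.
Then L ∝ R²T⁴ gives L_X/L_J = (0.120)² × (7.291)⁴ = 0.01440 × 2825 = 40.68.

40.7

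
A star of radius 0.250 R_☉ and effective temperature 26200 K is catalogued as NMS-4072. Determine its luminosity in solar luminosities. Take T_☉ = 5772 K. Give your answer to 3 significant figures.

L/L_☉ = (R/R_☉)² (T/T_☉)⁴ = (0.250)² × (26200/5772)⁴
       = 0.06250 × (4.539)⁴ = 0.06250 × 424.5 = 26.53.

26.5 solar luminosities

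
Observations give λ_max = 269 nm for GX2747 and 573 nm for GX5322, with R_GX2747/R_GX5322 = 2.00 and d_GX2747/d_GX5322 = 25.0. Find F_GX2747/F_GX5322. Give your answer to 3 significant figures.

0.132

Wien's law: T_GX2747/T_GX5322 = λ_GX5322/λ_GX2747 = 573/269 = 2.130.
L_GX2747/L_GX5322 = (R_GX2747/R_GX5322)²(T_GX2747/T_GX5322)⁴ = (2.00)²(2.130)⁴ = 82.35.
F_GX2747/F_GX5322 = (L_GX2747/L_GX5322)/(d_GX2747/d_GX5322)² = 82.35/(25.0)² = 0.1318.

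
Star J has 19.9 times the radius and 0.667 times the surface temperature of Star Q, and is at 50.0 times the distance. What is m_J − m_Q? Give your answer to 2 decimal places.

L_J/L_Q = (19.9)²(0.667)⁴ = 78.38.
F_J/F_Q = (L_J/L_Q)/(d_J/d_Q)² = 78.38/2500 = 0.03135.
m_J − m_Q = −2.5 log₁₀(0.03135) = 3.76.

3.76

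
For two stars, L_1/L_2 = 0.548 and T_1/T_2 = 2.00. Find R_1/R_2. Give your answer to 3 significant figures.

L ∝ R²T⁴ gives R ∝ √L / T², so
R_1/R_2 = √(0.548) / (2.00)² = 0.7403 / 4.000 = 0.1851.

0.185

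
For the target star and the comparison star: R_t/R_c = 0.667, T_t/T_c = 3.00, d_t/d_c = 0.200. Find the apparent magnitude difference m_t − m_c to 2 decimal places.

L_t/L_c = (0.667)²(3.00)⁴ = 36.04.
F_t/F_c = (L_t/L_c)/(d_t/d_c)² = 36.04/0.04000 = 900.9.
m_t − m_c = −2.5 log₁₀(900.9) = -7.39.

-7.39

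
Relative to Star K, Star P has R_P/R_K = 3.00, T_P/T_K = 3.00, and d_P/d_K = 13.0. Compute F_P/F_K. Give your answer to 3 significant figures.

4.31

L_P/L_K = (R_P/R_K)²(T_P/T_K)⁴ = (3.00)² × (3.00)⁴ = 729.0.
F_P/F_K = (L_P/L_K)/(d_P/d_K)² = 729.0 / (13.0)² = 4.314.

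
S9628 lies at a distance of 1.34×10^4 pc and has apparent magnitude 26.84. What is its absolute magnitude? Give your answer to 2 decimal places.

11.20

M = m − 5 log₁₀(d/10 pc) = 26.84 − 5 log₁₀(1.34×10^4/10)
  = 26.84 − 5 × 3.127 = 26.84 − 15.64 = 11.20.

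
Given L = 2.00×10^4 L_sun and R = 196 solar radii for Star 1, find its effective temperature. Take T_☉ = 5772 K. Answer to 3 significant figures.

4.90×10^3 K

T/T_☉ = (L/L_☉)^(1/4) / (R/R_☉)^(1/2)
T = 5772 × (2.00×10^4)^(1/4) / √(196) = 5772 × 11.89 / 14.00 = 4903 K.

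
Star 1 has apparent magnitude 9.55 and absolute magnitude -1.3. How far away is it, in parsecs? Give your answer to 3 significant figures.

m − M = 5 log₁₀(d/10 pc)
9.55 − (-1.3) = 10.85 = 5 log₁₀(d/10)
d = 10 × 10^(10.85/5) = 10 × 10^2.170 = 1479 pc.

1.48×10^3 pc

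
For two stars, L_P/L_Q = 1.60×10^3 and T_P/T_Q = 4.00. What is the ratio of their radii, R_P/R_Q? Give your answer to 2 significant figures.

2.5

L ∝ R²T⁴ gives R ∝ √L / T², so
R_P/R_Q = √(1.60×10^3) / (4.00)² = 40.00 / 16.00 = 2.500.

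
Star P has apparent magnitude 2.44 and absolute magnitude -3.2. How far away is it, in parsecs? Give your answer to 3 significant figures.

134 pc

m − M = 5 log₁₀(d/10 pc)
2.44 − (-3.2) = 5.64 = 5 log₁₀(d/10)
d = 10 × 10^(5.64/5) = 10 × 10^1.128 = 134.3 pc.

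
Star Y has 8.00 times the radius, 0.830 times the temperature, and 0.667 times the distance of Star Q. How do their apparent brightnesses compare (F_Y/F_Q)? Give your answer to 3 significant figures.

L_Y/L_Q = (R_Y/R_Q)²(T_Y/T_Q)⁴ = (8.00)² × (0.830)⁴ = 30.37.
F_Y/F_Q = (L_Y/L_Q)/(d_Y/d_Q)² = 30.37 / (0.667)² = 68.27.

68.3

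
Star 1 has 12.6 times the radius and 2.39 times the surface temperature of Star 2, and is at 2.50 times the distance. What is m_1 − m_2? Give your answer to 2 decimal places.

-7.30

L_1/L_2 = (12.6)²(2.39)⁴ = 5180.
F_1/F_2 = (L_1/L_2)/(d_1/d_2)² = 5180/6.250 = 828.8.
m_1 − m_2 = −2.5 log₁₀(828.8) = -7.30.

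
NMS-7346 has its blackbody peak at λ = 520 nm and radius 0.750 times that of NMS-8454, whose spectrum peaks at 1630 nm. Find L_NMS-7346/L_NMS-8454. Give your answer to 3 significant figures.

54.3

Wien's law gives T ∝ 1/λ_max, so T_NMS-7346/T_NMS-8454 = λ_NMS-8454/λ_NMS-7346 = 1630/520 = 3.135.
Then L ∝ R²T⁴ gives L_NMS-7346/L_NMS-8454 = (0.750)² × (3.135)⁴ = 0.5625 × 96.55 = 54.31.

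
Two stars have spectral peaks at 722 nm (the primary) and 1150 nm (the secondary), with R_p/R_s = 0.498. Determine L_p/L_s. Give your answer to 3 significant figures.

1.60

Wien's law gives T ∝ 1/λ_max, so T_p/T_s = λ_s/λ_p = 1150/722 = 1.593.
Then L ∝ R²T⁴ gives L_p/L_s = (0.498)² × (1.593)⁴ = 0.2480 × 6.436 = 1.596.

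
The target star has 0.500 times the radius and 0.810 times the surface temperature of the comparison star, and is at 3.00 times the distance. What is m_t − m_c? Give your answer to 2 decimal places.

4.81

L_t/L_c = (0.500)²(0.810)⁴ = 0.1076.
F_t/F_c = (L_t/L_c)/(d_t/d_c)² = 0.1076/9.000 = 0.01196.
m_t − m_c = −2.5 log₁₀(0.01196) = 4.81.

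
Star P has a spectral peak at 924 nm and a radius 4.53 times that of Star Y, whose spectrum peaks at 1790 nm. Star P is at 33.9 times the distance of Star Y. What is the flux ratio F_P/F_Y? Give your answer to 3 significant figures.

0.251

Wien's law: T_P/T_Y = λ_Y/λ_P = 1790/924 = 1.937.
L_P/L_Y = (R_P/R_Y)²(T_P/T_Y)⁴ = (4.53)²(1.937)⁴ = 289.0.
F_P/F_Y = (L_P/L_Y)/(d_P/d_Y)² = 289.0/(33.9)² = 0.2515.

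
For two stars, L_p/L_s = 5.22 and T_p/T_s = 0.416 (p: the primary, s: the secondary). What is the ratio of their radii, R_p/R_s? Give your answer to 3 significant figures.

L ∝ R²T⁴ gives R ∝ √L / T², so
R_p/R_s = √(5.22) / (0.416)² = 2.285 / 0.1731 = 13.20.

13.2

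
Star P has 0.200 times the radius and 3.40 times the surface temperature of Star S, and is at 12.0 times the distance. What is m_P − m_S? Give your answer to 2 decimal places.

3.58

L_P/L_S = (0.200)²(3.40)⁴ = 5.345.
F_P/F_S = (L_P/L_S)/(d_P/d_S)² = 5.345/144.0 = 0.03712.
m_P − m_S = −2.5 log₁₀(0.03712) = 3.58.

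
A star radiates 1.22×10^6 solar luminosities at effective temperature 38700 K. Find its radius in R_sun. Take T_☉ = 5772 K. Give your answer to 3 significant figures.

R/R_☉ = √(L/L_☉) / (T/T_☉)² = √(1.22×10^6) / (6.705)²
       = 1105 / 44.95 = 24.57.

24.6 R_sun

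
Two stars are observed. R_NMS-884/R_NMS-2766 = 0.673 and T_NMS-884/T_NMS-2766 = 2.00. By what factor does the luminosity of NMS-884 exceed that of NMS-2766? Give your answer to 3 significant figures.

From the Stefan–Boltzmann law, L ∝ R²T⁴, so
L_NMS-884/L_NMS-2766 = (R_NMS-884/R_NMS-2766)² (T_NMS-884/T_NMS-2766)⁴ = (0.673)² × (2.00)⁴ = 0.4529 × 16.00 = 7.247.

7.25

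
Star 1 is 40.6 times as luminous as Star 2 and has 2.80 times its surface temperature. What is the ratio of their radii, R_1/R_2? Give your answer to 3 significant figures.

0.813

L ∝ R²T⁴ gives R ∝ √L / T², so
R_1/R_2 = √(40.6) / (2.80)² = 6.372 / 7.840 = 0.8127.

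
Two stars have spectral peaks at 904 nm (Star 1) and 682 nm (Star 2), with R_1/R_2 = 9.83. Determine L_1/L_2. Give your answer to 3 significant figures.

31.3

Wien's law gives T ∝ 1/λ_max, so T_1/T_2 = λ_2/λ_1 = 682/904 = 0.7544.
Then L ∝ R²T⁴ gives L_1/L_2 = (9.83)² × (0.7544)⁴ = 96.63 × 0.3239 = 31.30.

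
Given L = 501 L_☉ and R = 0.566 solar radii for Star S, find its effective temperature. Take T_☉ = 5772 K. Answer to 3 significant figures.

T/T_☉ = (L/L_☉)^(1/4) / (R/R_☉)^(1/2)
T = 5772 × (501)^(1/4) / √(0.566) = 5772 × 4.731 / 0.7523 = 3.630×10^4 K.

3.63×10^4 K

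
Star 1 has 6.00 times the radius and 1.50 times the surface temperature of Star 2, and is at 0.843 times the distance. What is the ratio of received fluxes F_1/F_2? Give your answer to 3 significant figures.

256

L_1/L_2 = (R_1/R_2)²(T_1/T_2)⁴ = (6.00)² × (1.50)⁴ = 182.2.
F_1/F_2 = (L_1/L_2)/(d_1/d_2)² = 182.2 / (0.843)² = 256.5.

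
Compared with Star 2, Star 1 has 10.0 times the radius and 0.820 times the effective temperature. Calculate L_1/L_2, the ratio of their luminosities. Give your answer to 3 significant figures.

45.2

From the Stefan–Boltzmann law, L ∝ R²T⁴, so
L_1/L_2 = (R_1/R_2)² (T_1/T_2)⁴ = (10.0)² × (0.820)⁴ = 100.0 × 0.4521 = 45.21.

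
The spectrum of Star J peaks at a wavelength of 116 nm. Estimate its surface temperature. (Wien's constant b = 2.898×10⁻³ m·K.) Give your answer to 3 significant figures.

T = b/λ_max = 2.898×10⁻³ / (116×10⁻⁹) = 2.498×10^4 K.

2.50×10^4 K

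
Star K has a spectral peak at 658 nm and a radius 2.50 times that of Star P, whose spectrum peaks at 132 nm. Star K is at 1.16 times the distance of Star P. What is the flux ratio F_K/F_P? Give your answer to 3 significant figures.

Wien's law: T_K/T_P = λ_P/λ_K = 132/658 = 0.2006.
L_K/L_P = (R_K/R_P)²(T_K/T_P)⁴ = (2.50)²(0.2006)⁴ = 0.01012.
F_K/F_P = (L_K/L_P)/(d_K/d_P)² = 0.01012/(1.16)² = 0.007522.

0.00752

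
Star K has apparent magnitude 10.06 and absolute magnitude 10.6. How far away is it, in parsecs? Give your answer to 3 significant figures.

m − M = 5 log₁₀(d/10 pc)
10.06 − (10.6) = -0.54 = 5 log₁₀(d/10)
d = 10 × 10^(-0.54/5) = 10 × 10^-0.108 = 7.798 pc.

7.80 pc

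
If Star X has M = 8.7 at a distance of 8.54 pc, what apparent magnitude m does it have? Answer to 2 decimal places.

8.36

m = M + 5 log₁₀(d/10 pc) = 8.7 + 5 log₁₀(8.54/10)
  = 8.7 + 5 × -0.069 = 8.7 + -0.34 = 8.36.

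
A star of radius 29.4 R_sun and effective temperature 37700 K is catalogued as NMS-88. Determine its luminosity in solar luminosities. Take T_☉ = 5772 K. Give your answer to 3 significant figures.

1.57×10^6 solar luminosities

L/L_☉ = (R/R_☉)² (T/T_☉)⁴ = (29.4)² × (37700/5772)⁴
       = 864.4 × (6.532)⁴ = 864.4 × 1820 = 1.573×10^6.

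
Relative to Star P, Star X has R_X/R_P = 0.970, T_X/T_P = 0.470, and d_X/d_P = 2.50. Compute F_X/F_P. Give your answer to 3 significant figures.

L_X/L_P = (R_X/R_P)²(T_X/T_P)⁴ = (0.970)² × (0.470)⁴ = 0.04591.
F_X/F_P = (L_X/L_P)/(d_X/d_P)² = 0.04591 / (2.50)² = 0.007346.

0.00735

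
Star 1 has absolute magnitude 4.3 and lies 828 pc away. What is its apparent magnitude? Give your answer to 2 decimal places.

m = M + 5 log₁₀(d/10 pc) = 4.3 + 5 log₁₀(828/10)
  = 4.3 + 5 × 1.918 = 4.3 + 9.59 = 13.89.

13.89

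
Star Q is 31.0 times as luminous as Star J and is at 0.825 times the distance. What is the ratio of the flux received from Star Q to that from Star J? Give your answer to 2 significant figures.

46

F = L/(4πd²), so F_Q/F_J = (L_Q/L_J) / (d_Q/d_J)²
= 31.0 / (0.825)² = 31.0 / 0.6806 = 45.55.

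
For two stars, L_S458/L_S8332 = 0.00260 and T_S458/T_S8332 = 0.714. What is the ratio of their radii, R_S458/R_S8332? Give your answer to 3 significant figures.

L ∝ R²T⁴ gives R ∝ √L / T², so
R_S458/R_S8332 = √(0.00260) / (0.714)² = 0.05099 / 0.5098 = 0.1000.

0.100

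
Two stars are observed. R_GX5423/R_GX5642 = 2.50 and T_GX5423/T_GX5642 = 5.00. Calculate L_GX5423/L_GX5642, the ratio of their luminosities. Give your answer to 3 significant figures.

From the Stefan–Boltzmann law, L ∝ R²T⁴, so
L_GX5423/L_GX5642 = (R_GX5423/R_GX5642)² (T_GX5423/T_GX5642)⁴ = (2.50)² × (5.00)⁴ = 6.250 × 625.0 = 3906.

3.91×10^3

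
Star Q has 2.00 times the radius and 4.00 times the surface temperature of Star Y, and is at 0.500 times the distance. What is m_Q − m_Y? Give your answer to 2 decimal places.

-9.03

L_Q/L_Y = (2.00)²(4.00)⁴ = 1024.
F_Q/F_Y = (L_Q/L_Y)/(d_Q/d_Y)² = 1024/0.2500 = 4096.
m_Q − m_Y = −2.5 log₁₀(4096) = -9.03.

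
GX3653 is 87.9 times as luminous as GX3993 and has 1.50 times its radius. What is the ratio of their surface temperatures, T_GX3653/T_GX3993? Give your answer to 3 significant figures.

L ∝ R²T⁴ gives T ∝ (L/R²)^(1/4), so
T_GX3653/T_GX3993 = (87.9 / 1.50²)^(1/4) = (39.07)^(1/4) = 2.500.

2.50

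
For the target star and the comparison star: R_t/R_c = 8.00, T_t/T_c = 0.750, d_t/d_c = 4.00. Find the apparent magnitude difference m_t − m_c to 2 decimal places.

L_t/L_c = (8.00)²(0.750)⁴ = 20.25.
F_t/F_c = (L_t/L_c)/(d_t/d_c)² = 20.25/16.00 = 1.266.
m_t − m_c = −2.5 log₁₀(1.266) = -0.26.

-0.26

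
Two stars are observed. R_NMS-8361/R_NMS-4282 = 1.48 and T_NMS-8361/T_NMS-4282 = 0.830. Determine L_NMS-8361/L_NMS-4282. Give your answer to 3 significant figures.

1.04

From the Stefan–Boltzmann law, L ∝ R²T⁴, so
L_NMS-8361/L_NMS-4282 = (R_NMS-8361/R_NMS-4282)² (T_NMS-8361/T_NMS-4282)⁴ = (1.48)² × (0.830)⁴ = 2.190 × 0.4746 = 1.040.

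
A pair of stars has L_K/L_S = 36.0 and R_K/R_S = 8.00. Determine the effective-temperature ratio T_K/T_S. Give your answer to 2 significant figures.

0.87

L ∝ R²T⁴ gives T ∝ (L/R²)^(1/4), so
T_K/T_S = (36.0 / 8.00²)^(1/4) = (0.5625)^(1/4) = 0.8660.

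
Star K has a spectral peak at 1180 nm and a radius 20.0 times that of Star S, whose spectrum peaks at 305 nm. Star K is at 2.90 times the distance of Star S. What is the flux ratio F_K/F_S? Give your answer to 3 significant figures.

0.212

Wien's law: T_K/T_S = λ_S/λ_K = 305/1180 = 0.2585.
L_K/L_S = (R_K/R_S)²(T_K/T_S)⁴ = (20.0)²(0.2585)⁴ = 1.785.
F_K/F_S = (L_K/L_S)/(d_K/d_S)² = 1.785/(2.90)² = 0.2123.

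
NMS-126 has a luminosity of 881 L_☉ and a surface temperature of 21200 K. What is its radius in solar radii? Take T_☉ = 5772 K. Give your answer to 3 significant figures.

2.20 solar radii

R/R_☉ = √(L/L_☉) / (T/T_☉)² = √(881) / (3.673)²
       = 29.68 / 13.49 = 2.200.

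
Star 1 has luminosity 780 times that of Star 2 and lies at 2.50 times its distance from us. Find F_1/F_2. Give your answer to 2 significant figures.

F = L/(4πd²), so F_1/F_2 = (L_1/L_2) / (d_1/d_2)²
= 780 / (2.50)² = 780 / 6.250 = 124.8.

1.2×10^2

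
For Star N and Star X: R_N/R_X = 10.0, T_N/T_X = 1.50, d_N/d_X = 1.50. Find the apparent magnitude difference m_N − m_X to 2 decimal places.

-5.88

L_N/L_X = (10.0)²(1.50)⁴ = 506.2.
F_N/F_X = (L_N/L_X)/(d_N/d_X)² = 506.2/2.250 = 225.0.
m_N − m_X = −2.5 log₁₀(225.0) = -5.88.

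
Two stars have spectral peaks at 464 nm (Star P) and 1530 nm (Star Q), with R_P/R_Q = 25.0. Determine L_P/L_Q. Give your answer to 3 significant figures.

7.39×10^4

Wien's law gives T ∝ 1/λ_max, so T_P/T_Q = λ_Q/λ_P = 1530/464 = 3.297.
Then L ∝ R²T⁴ gives L_P/L_Q = (25.0)² × (3.297)⁴ = 625.0 × 118.2 = 7.389×10^4.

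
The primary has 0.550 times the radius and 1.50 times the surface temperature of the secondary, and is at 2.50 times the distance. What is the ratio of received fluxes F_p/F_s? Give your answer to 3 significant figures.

L_p/L_s = (R_p/R_s)²(T_p/T_s)⁴ = (0.550)² × (1.50)⁴ = 1.531.
F_p/F_s = (L_p/L_s)/(d_p/d_s)² = 1.531 / (2.50)² = 0.2450.

0.245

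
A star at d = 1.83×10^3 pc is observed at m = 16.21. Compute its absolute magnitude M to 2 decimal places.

M = m − 5 log₁₀(d/10 pc) = 16.21 − 5 log₁₀(1.83×10^3/10)
  = 16.21 − 5 × 2.262 = 16.21 − 11.31 = 4.90.

4.90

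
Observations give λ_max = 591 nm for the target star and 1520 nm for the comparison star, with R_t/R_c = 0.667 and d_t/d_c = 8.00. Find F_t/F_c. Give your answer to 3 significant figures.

0.304

Wien's law: T_t/T_c = λ_c/λ_t = 1520/591 = 2.572.
L_t/L_c = (R_t/R_c)²(T_t/T_c)⁴ = (0.667)²(2.572)⁴ = 19.47.
F_t/F_c = (L_t/L_c)/(d_t/d_c)² = 19.47/(8.00)² = 0.3042.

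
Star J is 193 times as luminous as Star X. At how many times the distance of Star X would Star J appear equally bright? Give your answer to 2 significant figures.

Equal flux requires L_J/d_J² = L_X/d_X², so d_J/d_X = √(L_J/L_X)
= √(193) = 13.89.

14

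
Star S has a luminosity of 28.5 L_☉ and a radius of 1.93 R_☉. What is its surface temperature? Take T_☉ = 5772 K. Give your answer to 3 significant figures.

9.60×10^3 K

T/T_☉ = (L/L_☉)^(1/4) / (R/R_☉)^(1/2)
T = 5772 × (28.5)^(1/4) / √(1.93) = 5772 × 2.311 / 1.389 = 9600 K.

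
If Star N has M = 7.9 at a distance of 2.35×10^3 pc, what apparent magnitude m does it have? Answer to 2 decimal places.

m = M + 5 log₁₀(d/10 pc) = 7.9 + 5 log₁₀(2.35×10^3/10)
  = 7.9 + 5 × 2.371 = 7.9 + 11.86 = 19.76.

19.76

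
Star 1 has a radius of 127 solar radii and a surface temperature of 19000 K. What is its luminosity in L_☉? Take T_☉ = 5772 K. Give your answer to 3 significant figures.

L/L_☉ = (R/R_☉)² (T/T_☉)⁴ = (127)² × (19000/5772)⁴
       = 1.613×10^4 × (3.292)⁴ = 1.613×10^4 × 117.4 = 1.894×10^6.

1.89×10^6 L_☉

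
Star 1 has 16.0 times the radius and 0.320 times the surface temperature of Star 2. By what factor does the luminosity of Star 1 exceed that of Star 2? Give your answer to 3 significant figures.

2.68

From the Stefan–Boltzmann law, L ∝ R²T⁴, so
L_1/L_2 = (R_1/R_2)² (T_1/T_2)⁴ = (16.0)² × (0.320)⁴ = 256.0 × 0.01049 = 2.684.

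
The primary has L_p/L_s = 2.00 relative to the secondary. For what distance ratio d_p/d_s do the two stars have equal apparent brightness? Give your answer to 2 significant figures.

Equal flux requires L_p/d_p² = L_s/d_s², so d_p/d_s = √(L_p/L_s)
= √(2.00) = 1.414.

1.4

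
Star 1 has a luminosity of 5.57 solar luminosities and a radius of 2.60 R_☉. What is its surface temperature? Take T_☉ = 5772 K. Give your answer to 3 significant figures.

T/T_☉ = (L/L_☉)^(1/4) / (R/R_☉)^(1/2)
T = 5772 × (5.57)^(1/4) / √(2.60) = 5772 × 1.536 / 1.612 = 5499 K.

5.50×10^3 K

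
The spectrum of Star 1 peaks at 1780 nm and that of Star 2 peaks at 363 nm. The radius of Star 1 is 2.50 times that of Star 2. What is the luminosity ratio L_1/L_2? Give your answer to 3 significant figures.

Wien's law gives T ∝ 1/λ_max, so T_1/T_2 = λ_2/λ_1 = 363/1780 = 0.2039.
Then L ∝ R²T⁴ gives L_1/L_2 = (2.50)² × (0.2039)⁴ = 6.250 × 0.001730 = 0.01081.

0.0108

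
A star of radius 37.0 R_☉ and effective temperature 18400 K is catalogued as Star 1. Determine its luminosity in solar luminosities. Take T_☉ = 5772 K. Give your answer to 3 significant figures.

L/L_☉ = (R/R_☉)² (T/T_☉)⁴ = (37.0)² × (18400/5772)⁴
       = 1369 × (3.188)⁴ = 1369 × 103.3 = 1.414×10^5.

1.41×10^5 solar luminosities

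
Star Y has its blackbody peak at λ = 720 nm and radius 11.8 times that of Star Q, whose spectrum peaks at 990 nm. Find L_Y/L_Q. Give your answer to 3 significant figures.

Wien's law gives T ∝ 1/λ_max, so T_Y/T_Q = λ_Q/λ_Y = 990/720 = 1.375.
Then L ∝ R²T⁴ gives L_Y/L_Q = (11.8)² × (1.375)⁴ = 139.2 × 3.574 = 497.7.

498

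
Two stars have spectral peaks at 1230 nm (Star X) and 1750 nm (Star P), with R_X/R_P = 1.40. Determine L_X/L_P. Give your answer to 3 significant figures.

Wien's law gives T ∝ 1/λ_max, so T_X/T_P = λ_P/λ_X = 1750/1230 = 1.423.
Then L ∝ R²T⁴ gives L_X/L_P = (1.40)² × (1.423)⁴ = 1.960 × 4.098 = 8.031.

8.03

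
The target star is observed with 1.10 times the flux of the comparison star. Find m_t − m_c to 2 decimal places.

-0.10

m_t − m_c = −2.5 log₁₀(F_t/F_c) = −2.5 log₁₀(1.10) = −2.5 × (0.041) = -0.103.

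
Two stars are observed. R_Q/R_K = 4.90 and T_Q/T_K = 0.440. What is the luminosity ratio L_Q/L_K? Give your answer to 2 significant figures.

0.90

From the Stefan–Boltzmann law, L ∝ R²T⁴, so
L_Q/L_K = (R_Q/R_K)² (T_Q/T_K)⁴ = (4.90)² × (0.440)⁴ = 24.01 × 0.03748 = 0.8999.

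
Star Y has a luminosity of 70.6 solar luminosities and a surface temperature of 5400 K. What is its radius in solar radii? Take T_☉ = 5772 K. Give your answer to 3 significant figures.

9.60 solar radii

R/R_☉ = √(L/L_☉) / (T/T_☉)² = √(70.6) / (0.9356)²
       = 8.402 / 0.8753 = 9.600.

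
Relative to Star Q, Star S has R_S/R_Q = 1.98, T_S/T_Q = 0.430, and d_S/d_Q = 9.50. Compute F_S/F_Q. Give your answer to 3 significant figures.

0.00149

L_S/L_Q = (R_S/R_Q)²(T_S/T_Q)⁴ = (1.98)² × (0.430)⁴ = 0.1340.
F_S/F_Q = (L_S/L_Q)/(d_S/d_Q)² = 0.1340 / (9.50)² = 0.001485.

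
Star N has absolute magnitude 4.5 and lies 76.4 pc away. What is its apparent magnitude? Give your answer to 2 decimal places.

m = M + 5 log₁₀(d/10 pc) = 4.5 + 5 log₁₀(76.4/10)
  = 4.5 + 5 × 0.883 = 4.5 + 4.42 = 8.92.

8.92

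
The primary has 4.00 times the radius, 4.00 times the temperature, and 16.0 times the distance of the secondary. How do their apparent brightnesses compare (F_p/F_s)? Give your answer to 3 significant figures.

16.0

L_p/L_s = (R_p/R_s)²(T_p/T_s)⁴ = (4.00)² × (4.00)⁴ = 4096.
F_p/F_s = (L_p/L_s)/(d_p/d_s)² = 4096 / (16.0)² = 16.00.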